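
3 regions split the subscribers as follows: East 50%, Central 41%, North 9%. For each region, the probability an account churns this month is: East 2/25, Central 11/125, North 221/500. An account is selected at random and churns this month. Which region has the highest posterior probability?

Unnormalized posteriors (prior × likelihood):
  East: 0.5 × 0.08 = 0.04
  Central: 0.41 × 0.088 = 0.03608
  North: 0.09 × 0.442 = 0.03978
Sum = 0.11586.
Largest term belongs to East, so East is most probable.

East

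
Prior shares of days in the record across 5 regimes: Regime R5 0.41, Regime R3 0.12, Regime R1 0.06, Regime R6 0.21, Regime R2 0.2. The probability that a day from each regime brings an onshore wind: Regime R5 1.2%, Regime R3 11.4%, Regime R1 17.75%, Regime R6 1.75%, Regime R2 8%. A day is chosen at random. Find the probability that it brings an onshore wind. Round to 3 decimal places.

0.049

By Bayes' rule, posterior ∝ prior × likelihood:
  Regime R5: 0.41 × 0.012 = 0.00492
  Regime R3: 0.12 × 0.114 = 0.01368
  Regime R1: 0.06 × 0.1775 = 0.01065
  Regime R6: 0.21 × 0.0175 = 0.003675
  Regime R2: 0.2 × 0.08 = 0.016
P(onshore) = 0.00492 + 0.01368 + 0.01065 + 0.003675 + 0.016 = 0.048925 → 0.049.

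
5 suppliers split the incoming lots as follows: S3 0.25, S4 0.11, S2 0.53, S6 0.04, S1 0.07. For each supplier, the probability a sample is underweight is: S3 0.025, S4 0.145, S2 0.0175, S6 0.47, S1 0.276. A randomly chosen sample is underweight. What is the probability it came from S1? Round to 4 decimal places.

Compute prior × likelihood for every hypothesis:
  S3: 0.25 × 0.025 = 0.00625
  S4: 0.11 × 0.145 = 0.01595
  S2: 0.53 × 0.0175 = 0.009275
  S6: 0.04 × 0.47 = 0.0188
  S1: 0.07 × 0.276 = 0.01932
Total = 0.069595.
P(S1 | evidence) = 0.01932 / 0.069595 ≈ 0.2776.

0.2776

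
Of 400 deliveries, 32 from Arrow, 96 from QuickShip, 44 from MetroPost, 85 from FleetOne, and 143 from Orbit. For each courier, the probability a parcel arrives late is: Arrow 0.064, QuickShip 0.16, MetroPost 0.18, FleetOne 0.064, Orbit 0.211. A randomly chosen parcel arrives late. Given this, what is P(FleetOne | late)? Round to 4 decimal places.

By Bayes' rule, posterior ∝ prior × likelihood:
  Arrow: 0.08 × 0.064 = 0.00512
  QuickShip: 0.24 × 0.16 = 0.0384
  MetroPost: 0.11 × 0.18 = 0.0198
  FleetOne: 0.2125 × 0.064 = 0.0136
  Orbit: 0.3575 × 0.211 = 0.0754325
Normalizing constant = 0.1523525.
P(FleetOne | evidence) = 0.0136 / 0.1523525 ≈ 0.0893.

0.0893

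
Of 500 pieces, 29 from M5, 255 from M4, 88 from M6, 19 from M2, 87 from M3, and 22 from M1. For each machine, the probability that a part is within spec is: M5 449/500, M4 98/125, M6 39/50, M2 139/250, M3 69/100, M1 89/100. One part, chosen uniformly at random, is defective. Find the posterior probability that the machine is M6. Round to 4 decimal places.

Taking complements, P(defective | each) = M5 0.102, M4 0.216, M6 0.22, M2 0.444, M3 0.31, M1 0.11.
By Bayes' rule, posterior ∝ prior × likelihood:
  M5: 0.058 × 0.102 = 0.005916
  M4: 0.51 × 0.216 = 0.11016
  M6: 0.176 × 0.22 = 0.03872
  M2: 0.038 × 0.444 = 0.016872
  M3: 0.174 × 0.31 = 0.05394
  M1: 0.044 × 0.11 = 0.00484
Sum = 0.230448.
P(M6 | evidence) = 0.03872 / 0.230448 ≈ 0.1680.

0.1680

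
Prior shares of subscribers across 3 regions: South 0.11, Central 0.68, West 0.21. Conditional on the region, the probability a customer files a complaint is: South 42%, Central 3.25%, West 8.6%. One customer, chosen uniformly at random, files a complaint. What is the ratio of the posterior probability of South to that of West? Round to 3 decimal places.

Unnormalized posteriors (prior × likelihood):
  South: 0.11 × 0.42 = 0.0462
  Central: 0.68 × 0.0325 = 0.0221
  West: 0.21 × 0.086 = 0.01806
Total = 0.08636.
The ratio is 0.0462 / 0.01806 (the normalizer cancels) = 2.558.

2.558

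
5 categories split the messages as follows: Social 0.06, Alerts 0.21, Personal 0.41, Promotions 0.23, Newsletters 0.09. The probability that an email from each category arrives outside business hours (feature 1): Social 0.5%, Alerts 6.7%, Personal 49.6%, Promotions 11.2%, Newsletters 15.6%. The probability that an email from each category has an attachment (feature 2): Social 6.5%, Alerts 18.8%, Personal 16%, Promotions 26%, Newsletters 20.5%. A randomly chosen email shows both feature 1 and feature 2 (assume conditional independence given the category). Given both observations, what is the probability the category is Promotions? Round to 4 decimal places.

0.1496

Prior × likelihood for each hypothesis:
  Social: 0.06 × 0.005 × 0.065 = 0.0000195
  Alerts: 0.21 × 0.067 × 0.188 = 0.00264516
  Personal: 0.41 × 0.496 × 0.16 = 0.0325376
  Promotions: 0.23 × 0.112 × 0.26 = 0.0066976
  Newsletters: 0.09 × 0.156 × 0.205 = 0.0028782
Sum = 0.04477806.
P(Promotions | evidence) = 0.0066976 / 0.04477806 ≈ 0.1496.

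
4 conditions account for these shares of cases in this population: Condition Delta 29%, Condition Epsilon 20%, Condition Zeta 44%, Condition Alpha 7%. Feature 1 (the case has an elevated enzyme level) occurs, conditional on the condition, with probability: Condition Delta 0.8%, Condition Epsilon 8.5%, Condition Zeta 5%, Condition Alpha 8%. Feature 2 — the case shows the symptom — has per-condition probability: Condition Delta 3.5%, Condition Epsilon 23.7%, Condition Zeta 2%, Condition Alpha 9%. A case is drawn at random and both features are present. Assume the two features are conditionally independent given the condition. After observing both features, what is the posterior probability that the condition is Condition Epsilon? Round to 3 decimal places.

0.797

Unnormalized posteriors (prior × likelihood):
  Condition Delta: 0.29 × 0.008 × 0.035 = 0.0000812
  Condition Epsilon: 0.2 × 0.085 × 0.237 = 0.004029
  Condition Zeta: 0.44 × 0.05 × 0.02 = 0.00044
  Condition Alpha: 0.07 × 0.08 × 0.09 = 0.000504
Sum = 0.0050542.
P(Condition Epsilon | evidence) = 0.004029 / 0.0050542 ≈ 0.797.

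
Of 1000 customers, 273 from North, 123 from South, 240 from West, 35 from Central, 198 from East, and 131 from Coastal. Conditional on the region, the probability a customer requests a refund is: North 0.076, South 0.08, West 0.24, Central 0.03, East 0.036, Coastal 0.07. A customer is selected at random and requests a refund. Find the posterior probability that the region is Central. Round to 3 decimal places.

0.010

Unnormalized posteriors (prior × likelihood):
  North: 0.273 × 0.076 = 0.020748
  South: 0.123 × 0.08 = 0.00984
  West: 0.24 × 0.24 = 0.0576
  Central: 0.035 × 0.03 = 0.00105
  East: 0.198 × 0.036 = 0.007128
  Coastal: 0.131 × 0.07 = 0.00917
Total = 0.105536.
P(Central | evidence) = 0.00105 / 0.105536 ≈ 0.010.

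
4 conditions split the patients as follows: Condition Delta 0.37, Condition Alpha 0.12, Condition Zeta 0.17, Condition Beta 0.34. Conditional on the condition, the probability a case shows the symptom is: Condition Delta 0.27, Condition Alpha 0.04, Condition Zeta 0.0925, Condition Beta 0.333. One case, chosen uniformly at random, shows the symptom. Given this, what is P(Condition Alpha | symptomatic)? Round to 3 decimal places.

0.021

Compute prior × likelihood for every hypothesis:
  Condition Delta: 0.37 × 0.27 = 0.0999
  Condition Alpha: 0.12 × 0.04 = 0.0048
  Condition Zeta: 0.17 × 0.0925 = 0.015725
  Condition Beta: 0.34 × 0.333 = 0.11322
Total = 0.233645.
P(Condition Alpha | evidence) = 0.0048 / 0.233645 ≈ 0.021.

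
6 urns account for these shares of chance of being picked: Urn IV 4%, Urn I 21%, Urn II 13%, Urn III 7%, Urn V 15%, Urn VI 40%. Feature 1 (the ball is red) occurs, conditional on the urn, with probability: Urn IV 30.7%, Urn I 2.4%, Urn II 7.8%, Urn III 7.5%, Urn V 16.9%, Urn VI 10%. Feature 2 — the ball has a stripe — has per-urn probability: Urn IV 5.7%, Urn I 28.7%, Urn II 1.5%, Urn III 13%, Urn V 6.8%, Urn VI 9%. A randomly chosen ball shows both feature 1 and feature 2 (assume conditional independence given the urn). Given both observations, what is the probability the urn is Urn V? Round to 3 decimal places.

0.208

Compute prior × likelihood for every hypothesis:
  Urn IV: 0.04 × 0.307 × 0.057 = 0.00069996
  Urn I: 0.21 × 0.024 × 0.287 = 0.00144648
  Urn II: 0.13 × 0.078 × 0.015 = 0.0001521
  Urn III: 0.07 × 0.075 × 0.13 = 0.0006825
  Urn V: 0.15 × 0.169 × 0.068 = 0.0017238
  Urn VI: 0.4 × 0.1 × 0.09 = 0.0036
Total = 0.00830484.
P(Urn V | evidence) = 0.0017238 / 0.00830484 ≈ 0.208.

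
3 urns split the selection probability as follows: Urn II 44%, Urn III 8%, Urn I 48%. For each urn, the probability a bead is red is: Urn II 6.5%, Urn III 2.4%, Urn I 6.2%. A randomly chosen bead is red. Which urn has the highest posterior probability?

Urn I

Prior × likelihood for each hypothesis:
  Urn II: 0.44 × 0.065 = 0.0286
  Urn III: 0.08 × 0.024 = 0.00192
  Urn I: 0.48 × 0.062 = 0.02976
Total = 0.06028.
Largest term belongs to Urn I, so Urn I is most probable.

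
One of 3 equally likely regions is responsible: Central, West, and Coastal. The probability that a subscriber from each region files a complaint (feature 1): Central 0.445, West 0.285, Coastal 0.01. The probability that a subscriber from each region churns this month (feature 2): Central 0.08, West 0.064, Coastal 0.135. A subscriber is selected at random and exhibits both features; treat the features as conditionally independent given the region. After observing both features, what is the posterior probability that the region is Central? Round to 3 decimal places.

0.645

Since the prior is uniform, the posterior is proportional to the likelihood:
  Central: 0.445 × 0.08 = 0.0356
  West: 0.285 × 0.064 = 0.01824
  Coastal: 0.01 × 0.135 = 0.00135
Total = 0.05519.
P(Central | evidence) = 0.0356 / 0.05519 ≈ 0.645.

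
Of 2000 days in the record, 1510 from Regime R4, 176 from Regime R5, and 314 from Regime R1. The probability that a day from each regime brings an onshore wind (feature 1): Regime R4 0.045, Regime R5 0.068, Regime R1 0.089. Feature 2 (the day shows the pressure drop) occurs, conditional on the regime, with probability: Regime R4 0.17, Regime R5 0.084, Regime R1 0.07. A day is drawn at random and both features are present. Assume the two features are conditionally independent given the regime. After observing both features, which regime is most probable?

Prior × likelihood for each hypothesis:
  Regime R4: 0.755 × 0.045 × 0.17 = 0.00577575
  Regime R5: 0.088 × 0.068 × 0.084 = 0.000502656
  Regime R1: 0.157 × 0.089 × 0.07 = 0.00097811
Total = 0.007256516.
Largest term belongs to Regime R4, so Regime R4 is most probable.

Regime R4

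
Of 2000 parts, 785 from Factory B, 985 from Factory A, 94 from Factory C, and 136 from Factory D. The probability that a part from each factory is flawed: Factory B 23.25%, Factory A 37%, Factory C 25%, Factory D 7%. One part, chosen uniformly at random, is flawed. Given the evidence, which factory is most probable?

Factory A

Compute prior × likelihood for every hypothesis:
  Factory B: 0.3925 × 0.2325 = 0.09125625
  Factory A: 0.4925 × 0.37 = 0.182225
  Factory C: 0.047 × 0.25 = 0.01175
  Factory D: 0.068 × 0.07 = 0.00476
Sum = 0.28999125.
Largest term belongs to Factory A, so Factory A is most probable.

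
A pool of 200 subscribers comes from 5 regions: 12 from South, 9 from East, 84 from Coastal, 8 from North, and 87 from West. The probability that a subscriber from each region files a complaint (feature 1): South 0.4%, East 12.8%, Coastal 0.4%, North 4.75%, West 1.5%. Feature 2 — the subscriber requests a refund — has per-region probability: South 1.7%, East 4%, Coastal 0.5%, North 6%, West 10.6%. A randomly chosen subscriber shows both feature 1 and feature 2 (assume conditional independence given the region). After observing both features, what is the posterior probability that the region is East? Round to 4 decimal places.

0.2197

Compute prior × likelihood for every hypothesis:
  South: 0.06 × 0.004 × 0.017 = 0.00000408
  East: 0.045 × 0.128 × 0.04 = 0.0002304
  Coastal: 0.42 × 0.004 × 0.005 = 0.0000084
  North: 0.04 × 0.0475 × 0.06 = 0.000114
  West: 0.435 × 0.015 × 0.106 = 0.00069165
Normalizing constant = 0.00104853.
P(East | evidence) = 0.0002304 / 0.00104853 ≈ 0.2197.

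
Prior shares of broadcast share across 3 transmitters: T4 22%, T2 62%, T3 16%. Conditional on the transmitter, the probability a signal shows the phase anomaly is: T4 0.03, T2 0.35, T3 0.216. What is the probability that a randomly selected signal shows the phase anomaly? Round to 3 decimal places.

Unnormalized posteriors (prior × likelihood):
  T4: 0.22 × 0.03 = 0.0066
  T2: 0.62 × 0.35 = 0.217
  T3: 0.16 × 0.216 = 0.03456
P(anomaly) = 0.0066 + 0.217 + 0.03456 = 0.25816 → 0.258.

0.258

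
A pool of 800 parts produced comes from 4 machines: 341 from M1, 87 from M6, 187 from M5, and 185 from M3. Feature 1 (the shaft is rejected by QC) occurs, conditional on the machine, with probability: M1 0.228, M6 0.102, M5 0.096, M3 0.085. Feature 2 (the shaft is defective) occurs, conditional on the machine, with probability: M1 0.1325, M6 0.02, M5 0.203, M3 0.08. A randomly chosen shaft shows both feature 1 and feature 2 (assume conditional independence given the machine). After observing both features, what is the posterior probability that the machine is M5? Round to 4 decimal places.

0.2369

By Bayes' rule, posterior ∝ prior × likelihood:
  M1: 0.42625 × 0.228 × 0.1325 = 0.0128770125
  M6: 0.10875 × 0.102 × 0.02 = 0.00022185
  M5: 0.23375 × 0.096 × 0.203 = 0.00455532
  M3: 0.23125 × 0.085 × 0.08 = 0.0015725
Normalizing constant = 0.0192266825.
P(M5 | evidence) = 0.00455532 / 0.0192266825 ≈ 0.2369.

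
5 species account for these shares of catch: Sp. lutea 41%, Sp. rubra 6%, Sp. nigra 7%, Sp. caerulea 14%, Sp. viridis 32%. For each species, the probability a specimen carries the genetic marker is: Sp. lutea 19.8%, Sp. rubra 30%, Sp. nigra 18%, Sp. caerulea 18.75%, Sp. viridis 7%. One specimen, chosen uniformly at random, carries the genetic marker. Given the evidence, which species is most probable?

By Bayes' rule, posterior ∝ prior × likelihood:
  Sp. lutea: 0.41 × 0.198 = 0.08118
  Sp. rubra: 0.06 × 0.3 = 0.018
  Sp. nigra: 0.07 × 0.18 = 0.0126
  Sp. caerulea: 0.14 × 0.1875 = 0.02625
  Sp. viridis: 0.32 × 0.07 = 0.0224
Normalizing constant = 0.16043.
Largest term belongs to Sp. lutea, so Sp. lutea is most probable.

Sp. lutea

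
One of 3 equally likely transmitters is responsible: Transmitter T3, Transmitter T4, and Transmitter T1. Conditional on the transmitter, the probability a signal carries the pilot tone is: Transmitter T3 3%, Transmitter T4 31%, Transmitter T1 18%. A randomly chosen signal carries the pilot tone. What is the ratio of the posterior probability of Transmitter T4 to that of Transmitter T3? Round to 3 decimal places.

With a uniform prior (1/3 each), posterior ∝ likelihood:
  Transmitter T3: 0.03
  Transmitter T4: 0.31
  Transmitter T1: 0.18
Sum = 0.52.
The ratio is 0.31 / 0.03 (the normalizer cancels) = 10.333.

10.333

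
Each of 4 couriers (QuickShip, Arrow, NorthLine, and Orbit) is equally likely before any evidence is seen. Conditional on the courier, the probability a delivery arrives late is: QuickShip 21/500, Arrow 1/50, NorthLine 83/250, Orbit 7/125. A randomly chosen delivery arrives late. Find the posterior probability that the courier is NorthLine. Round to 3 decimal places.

With a uniform prior (1/4 each), posterior ∝ likelihood:
  QuickShip: 0.042
  Arrow: 0.02
  NorthLine: 0.332
  Orbit: 0.056
Sum = 0.45.
P(NorthLine | evidence) = 0.332 / 0.45 ≈ 0.738.

0.738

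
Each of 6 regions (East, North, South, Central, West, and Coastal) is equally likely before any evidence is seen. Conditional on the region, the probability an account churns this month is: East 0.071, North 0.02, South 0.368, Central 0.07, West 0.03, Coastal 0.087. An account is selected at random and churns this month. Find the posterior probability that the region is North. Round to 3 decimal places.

0.031

Since the prior is uniform, the posterior is proportional to the likelihood:
  East: 0.071
  North: 0.02
  South: 0.368
  Central: 0.07
  West: 0.03
  Coastal: 0.087
Total = 0.646.
P(North | evidence) = 0.02 / 0.646 ≈ 0.031.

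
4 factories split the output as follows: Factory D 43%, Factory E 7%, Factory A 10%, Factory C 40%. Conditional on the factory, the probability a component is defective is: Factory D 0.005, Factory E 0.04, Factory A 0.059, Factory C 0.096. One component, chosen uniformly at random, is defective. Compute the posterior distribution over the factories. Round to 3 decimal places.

Factory D 0.044, Factory E 0.057, Factory A 0.120, Factory C 0.780

Prior × likelihood for each hypothesis:
  Factory D: 0.43 × 0.005 = 0.00215
  Factory E: 0.07 × 0.04 = 0.0028
  Factory A: 0.1 × 0.059 = 0.0059
  Factory C: 0.4 × 0.096 = 0.0384
Total = 0.04925.
P(Factory D | defective) = 0.00215/0.04925 ≈ 0.044
P(Factory E | defective) = 0.0028/0.04925 ≈ 0.057
P(Factory A | defective) = 0.0059/0.04925 ≈ 0.120
P(Factory C | defective) = 0.0384/0.04925 ≈ 0.780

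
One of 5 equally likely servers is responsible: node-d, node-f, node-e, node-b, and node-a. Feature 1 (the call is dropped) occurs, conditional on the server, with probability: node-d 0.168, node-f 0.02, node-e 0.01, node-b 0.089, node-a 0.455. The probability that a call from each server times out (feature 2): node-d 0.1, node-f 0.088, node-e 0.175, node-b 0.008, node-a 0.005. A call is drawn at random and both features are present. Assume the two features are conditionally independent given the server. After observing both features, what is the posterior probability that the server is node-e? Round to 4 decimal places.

0.0751

Since the prior is uniform, the posterior is proportional to the likelihood:
  node-d: 0.168 × 0.1 = 0.0168
  node-f: 0.02 × 0.088 = 0.00176
  node-e: 0.01 × 0.175 = 0.00175
  node-b: 0.089 × 0.008 = 0.000712
  node-a: 0.455 × 0.005 = 0.002275
Sum = 0.023297.
P(node-e | evidence) = 0.00175 / 0.023297 ≈ 0.0751.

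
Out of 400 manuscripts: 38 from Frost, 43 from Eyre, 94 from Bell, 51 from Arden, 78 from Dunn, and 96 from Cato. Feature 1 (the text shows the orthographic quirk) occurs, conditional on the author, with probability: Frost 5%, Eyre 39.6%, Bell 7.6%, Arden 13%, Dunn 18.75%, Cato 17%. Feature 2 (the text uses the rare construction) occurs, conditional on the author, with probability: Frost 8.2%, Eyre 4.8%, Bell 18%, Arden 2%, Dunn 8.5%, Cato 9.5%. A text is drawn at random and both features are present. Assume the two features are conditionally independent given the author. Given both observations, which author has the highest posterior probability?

Cato

Unnormalized posteriors (prior × likelihood):
  Frost: 0.095 × 0.05 × 0.082 = 0.0003895
  Eyre: 0.1075 × 0.396 × 0.048 = 0.00204336
  Bell: 0.235 × 0.076 × 0.18 = 0.0032148
  Arden: 0.1275 × 0.13 × 0.02 = 0.0003315
  Dunn: 0.195 × 0.1875 × 0.085 = 0.0031078125
  Cato: 0.24 × 0.17 × 0.095 = 0.003876
Normalizing constant = 0.0129629725.
Largest term belongs to Cato, so Cato is most probable.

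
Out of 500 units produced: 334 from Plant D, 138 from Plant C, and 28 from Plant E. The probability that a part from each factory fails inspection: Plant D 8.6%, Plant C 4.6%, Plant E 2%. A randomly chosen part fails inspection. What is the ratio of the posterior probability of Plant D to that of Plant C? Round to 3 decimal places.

Prior × likelihood for each hypothesis:
  Plant D: 0.668 × 0.086 = 0.057448
  Plant C: 0.276 × 0.046 = 0.012696
  Plant E: 0.056 × 0.02 = 0.00112
Normalizing constant = 0.071264.
The ratio is 0.057448 / 0.012696 (the normalizer cancels) = 4.525.

4.525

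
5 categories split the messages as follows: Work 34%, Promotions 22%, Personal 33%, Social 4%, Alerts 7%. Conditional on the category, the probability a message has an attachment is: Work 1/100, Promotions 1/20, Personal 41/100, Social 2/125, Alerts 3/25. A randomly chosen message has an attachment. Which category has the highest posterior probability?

Personal

Prior × likelihood for each hypothesis:
  Work: 0.34 × 0.01 = 0.0034
  Promotions: 0.22 × 0.05 = 0.011
  Personal: 0.33 × 0.41 = 0.1353
  Social: 0.04 × 0.016 = 0.00064
  Alerts: 0.07 × 0.12 = 0.0084
Normalizing constant = 0.15874.
Largest term belongs to Personal, so Personal is most probable.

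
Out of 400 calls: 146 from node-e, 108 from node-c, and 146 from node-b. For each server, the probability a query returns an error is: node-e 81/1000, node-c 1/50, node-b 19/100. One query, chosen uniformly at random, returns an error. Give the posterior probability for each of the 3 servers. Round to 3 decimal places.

Unnormalized posteriors (prior × likelihood):
  node-e: 0.365 × 0.081 = 0.029565
  node-c: 0.27 × 0.02 = 0.0054
  node-b: 0.365 × 0.19 = 0.06935
Sum = 0.104315.
P(node-e | error) = 0.029565/0.104315 ≈ 0.283
P(node-c | error) = 0.0054/0.104315 ≈ 0.052
P(node-b | error) = 0.06935/0.104315 ≈ 0.665

node-e 0.283, node-c 0.052, node-b 0.665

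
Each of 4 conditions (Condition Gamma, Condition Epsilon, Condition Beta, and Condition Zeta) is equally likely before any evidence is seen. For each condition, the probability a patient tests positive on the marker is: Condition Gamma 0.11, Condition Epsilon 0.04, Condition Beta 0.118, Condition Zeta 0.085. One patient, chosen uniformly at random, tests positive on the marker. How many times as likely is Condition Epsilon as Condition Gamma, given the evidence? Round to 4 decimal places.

With a uniform prior (1/4 each), posterior ∝ likelihood:
  Condition Gamma: 0.11
  Condition Epsilon: 0.04
  Condition Beta: 0.118
  Condition Zeta: 0.085
Sum = 0.353.
The ratio is 0.04 / 0.11 (the normalizer cancels) = 0.3636.

0.3636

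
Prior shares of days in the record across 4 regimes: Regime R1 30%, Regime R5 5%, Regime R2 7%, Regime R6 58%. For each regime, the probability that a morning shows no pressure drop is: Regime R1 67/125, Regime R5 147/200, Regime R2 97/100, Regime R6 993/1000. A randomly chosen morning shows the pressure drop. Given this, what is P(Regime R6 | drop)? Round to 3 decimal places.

0.026

Taking complements, P(drop | each) = Regime R1 0.464, Regime R5 0.265, Regime R2 0.03, Regime R6 0.007.
Compute prior × likelihood for every hypothesis:
  Regime R1: 0.3 × 0.464 = 0.1392
  Regime R5: 0.05 × 0.265 = 0.01325
  Regime R2: 0.07 × 0.03 = 0.0021
  Regime R6: 0.58 × 0.007 = 0.00406
Sum = 0.15861.
P(Regime R6 | evidence) = 0.00406 / 0.15861 ≈ 0.026.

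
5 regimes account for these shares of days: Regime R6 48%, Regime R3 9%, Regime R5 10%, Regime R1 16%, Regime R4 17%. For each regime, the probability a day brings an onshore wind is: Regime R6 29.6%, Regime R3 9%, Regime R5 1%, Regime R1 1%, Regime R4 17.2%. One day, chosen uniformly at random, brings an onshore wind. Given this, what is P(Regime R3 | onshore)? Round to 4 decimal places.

Prior × likelihood for each hypothesis:
  Regime R6: 0.48 × 0.296 = 0.14208
  Regime R3: 0.09 × 0.09 = 0.0081
  Regime R5: 0.1 × 0.01 = 0.001
  Regime R1: 0.16 × 0.01 = 0.0016
  Regime R4: 0.17 × 0.172 = 0.02924
Normalizing constant = 0.18202.
P(Regime R3 | evidence) = 0.0081 / 0.18202 ≈ 0.0445.

0.0445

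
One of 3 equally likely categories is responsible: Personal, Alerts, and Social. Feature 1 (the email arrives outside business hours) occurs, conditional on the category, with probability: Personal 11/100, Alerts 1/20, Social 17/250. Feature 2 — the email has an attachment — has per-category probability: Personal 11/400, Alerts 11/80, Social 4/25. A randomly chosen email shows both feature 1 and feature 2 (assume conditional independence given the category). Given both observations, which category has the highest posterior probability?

With a uniform prior (1/3 each), posterior ∝ likelihood:
  Personal: 0.11 × 0.0275 = 0.003025
  Alerts: 0.05 × 0.1375 = 0.006875
  Social: 0.068 × 0.16 = 0.01088
Total = 0.02078.
Largest term belongs to Social, so Social is most probable.

Social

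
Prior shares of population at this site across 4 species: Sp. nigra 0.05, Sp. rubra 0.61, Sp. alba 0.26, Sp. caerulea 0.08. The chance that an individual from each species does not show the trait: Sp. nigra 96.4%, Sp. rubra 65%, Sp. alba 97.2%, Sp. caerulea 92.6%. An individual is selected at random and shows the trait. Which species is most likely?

Taking complements, P(trait | each) = Sp. nigra 0.036, Sp. rubra 0.35, Sp. alba 0.028, Sp. caerulea 0.074.
By Bayes' rule, posterior ∝ prior × likelihood:
  Sp. nigra: 0.05 × 0.036 = 0.0018
  Sp. rubra: 0.61 × 0.35 = 0.2135
  Sp. alba: 0.26 × 0.028 = 0.00728
  Sp. caerulea: 0.08 × 0.074 = 0.00592
Normalizing constant = 0.2285.
Largest term belongs to Sp. rubra, so Sp. rubra is most probable.

Sp. rubra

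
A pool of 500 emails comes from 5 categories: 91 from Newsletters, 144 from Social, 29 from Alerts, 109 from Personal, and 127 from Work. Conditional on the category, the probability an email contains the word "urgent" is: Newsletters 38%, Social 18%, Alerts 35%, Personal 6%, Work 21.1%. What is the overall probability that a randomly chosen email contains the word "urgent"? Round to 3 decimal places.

0.208

Prior × likelihood for each hypothesis:
  Newsletters: 0.182 × 0.38 = 0.06916
  Social: 0.288 × 0.18 = 0.05184
  Alerts: 0.058 × 0.35 = 0.0203
  Personal: 0.218 × 0.06 = 0.01308
  Work: 0.254 × 0.211 = 0.053594
P(urgent-flag) = 0.06916 + 0.05184 + 0.0203 + 0.01308 + 0.053594 = 0.207974 → 0.208.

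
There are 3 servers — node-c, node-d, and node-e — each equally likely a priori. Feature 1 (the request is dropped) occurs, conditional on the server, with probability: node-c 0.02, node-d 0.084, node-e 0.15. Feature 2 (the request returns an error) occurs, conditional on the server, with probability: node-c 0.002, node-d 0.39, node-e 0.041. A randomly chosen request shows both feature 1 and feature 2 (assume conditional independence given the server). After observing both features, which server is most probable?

Since the prior is uniform, the posterior is proportional to the likelihood:
  node-c: 0.02 × 0.002 = 0.00004
  node-d: 0.084 × 0.39 = 0.03276
  node-e: 0.15 × 0.041 = 0.00615
Total = 0.03895.
Largest term belongs to node-d, so node-d is most probable.

node-d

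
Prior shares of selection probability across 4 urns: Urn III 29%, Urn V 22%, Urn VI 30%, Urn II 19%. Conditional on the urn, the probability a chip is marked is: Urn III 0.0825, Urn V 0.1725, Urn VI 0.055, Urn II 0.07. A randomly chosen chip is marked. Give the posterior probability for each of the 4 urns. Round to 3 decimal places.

Unnormalized posteriors (prior × likelihood):
  Urn III: 0.29 × 0.0825 = 0.023925
  Urn V: 0.22 × 0.1725 = 0.03795
  Urn VI: 0.3 × 0.055 = 0.0165
  Urn II: 0.19 × 0.07 = 0.0133
Sum = 0.091675.
P(Urn III | marked) = 0.023925/0.091675 ≈ 0.261
P(Urn V | marked) = 0.03795/0.091675 ≈ 0.414
P(Urn VI | marked) = 0.0165/0.091675 ≈ 0.180
P(Urn II | marked) = 0.0133/0.091675 ≈ 0.145
(Check: 0.261+0.414+0.180+0.145 = 1.000.)

Urn III 0.261, Urn V 0.414, Urn VI 0.180, Urn II 0.145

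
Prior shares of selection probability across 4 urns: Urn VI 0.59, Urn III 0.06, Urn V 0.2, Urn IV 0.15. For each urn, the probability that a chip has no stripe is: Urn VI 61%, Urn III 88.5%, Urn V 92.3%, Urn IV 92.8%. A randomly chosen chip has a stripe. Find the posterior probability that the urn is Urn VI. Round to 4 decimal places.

Taking complements, P(striped | each) = Urn VI 0.39, Urn III 0.115, Urn V 0.077, Urn IV 0.072.
Unnormalized posteriors (prior × likelihood):
  Urn VI: 0.59 × 0.39 = 0.2301
  Urn III: 0.06 × 0.115 = 0.0069
  Urn V: 0.2 × 0.077 = 0.0154
  Urn IV: 0.15 × 0.072 = 0.0108
Sum = 0.2632.
P(Urn VI | evidence) = 0.2301 / 0.2632 ≈ 0.8742.

0.8742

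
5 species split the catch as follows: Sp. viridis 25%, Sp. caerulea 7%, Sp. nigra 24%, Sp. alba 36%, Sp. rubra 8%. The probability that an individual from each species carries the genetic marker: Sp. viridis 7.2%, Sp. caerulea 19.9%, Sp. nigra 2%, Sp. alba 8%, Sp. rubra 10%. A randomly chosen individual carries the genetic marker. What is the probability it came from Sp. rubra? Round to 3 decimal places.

Unnormalized posteriors (prior × likelihood):
  Sp. viridis: 0.25 × 0.072 = 0.018
  Sp. caerulea: 0.07 × 0.199 = 0.01393
  Sp. nigra: 0.24 × 0.02 = 0.0048
  Sp. alba: 0.36 × 0.08 = 0.0288
  Sp. rubra: 0.08 × 0.1 = 0.008
Sum = 0.07353.
P(Sp. rubra | evidence) = 0.008 / 0.07353 ≈ 0.109.

0.109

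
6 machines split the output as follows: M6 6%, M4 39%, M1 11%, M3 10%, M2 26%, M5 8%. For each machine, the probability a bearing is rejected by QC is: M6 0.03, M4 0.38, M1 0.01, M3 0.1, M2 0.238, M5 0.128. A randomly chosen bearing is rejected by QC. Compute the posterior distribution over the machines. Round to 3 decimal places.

By Bayes' rule, posterior ∝ prior × likelihood:
  M6: 0.06 × 0.03 = 0.0018
  M4: 0.39 × 0.38 = 0.1482
  M1: 0.11 × 0.01 = 0.0011
  M3: 0.1 × 0.1 = 0.01
  M2: 0.26 × 0.238 = 0.06188
  M5: 0.08 × 0.128 = 0.01024
Total = 0.23322.
P(M6 | rejected) = 0.0018/0.23322 ≈ 0.008
P(M4 | rejected) = 0.1482/0.23322 ≈ 0.635
P(M1 | rejected) = 0.0011/0.23322 ≈ 0.005
P(M3 | rejected) = 0.01/0.23322 ≈ 0.043
P(M2 | rejected) = 0.06188/0.23322 ≈ 0.265
P(M5 | rejected) = 0.01024/0.23322 ≈ 0.044

M6 0.008, M4 0.635, M1 0.005, M3 0.043, M2 0.265, M5 0.044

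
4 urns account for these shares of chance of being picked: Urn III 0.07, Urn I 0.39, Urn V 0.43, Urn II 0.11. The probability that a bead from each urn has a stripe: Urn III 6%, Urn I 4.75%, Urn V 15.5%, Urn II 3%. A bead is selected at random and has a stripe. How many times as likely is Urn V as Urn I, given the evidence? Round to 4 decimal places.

3.5978

Compute prior × likelihood for every hypothesis:
  Urn III: 0.07 × 0.06 = 0.0042
  Urn I: 0.39 × 0.0475 = 0.018525
  Urn V: 0.43 × 0.155 = 0.06665
  Urn II: 0.11 × 0.03 = 0.0033
Normalizing constant = 0.092675.
The ratio is 0.06665 / 0.018525 (the normalizer cancels) = 3.5978.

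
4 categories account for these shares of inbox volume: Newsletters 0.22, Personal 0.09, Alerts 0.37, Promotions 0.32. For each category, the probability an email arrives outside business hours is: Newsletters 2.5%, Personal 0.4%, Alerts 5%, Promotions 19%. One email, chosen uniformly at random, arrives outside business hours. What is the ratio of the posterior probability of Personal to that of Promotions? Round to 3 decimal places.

Compute prior × likelihood for every hypothesis:
  Newsletters: 0.22 × 0.025 = 0.0055
  Personal: 0.09 × 0.004 = 0.00036
  Alerts: 0.37 × 0.05 = 0.0185
  Promotions: 0.32 × 0.19 = 0.0608
Sum = 0.08516.
The ratio is 0.00036 / 0.0608 (the normalizer cancels) = 0.006.

0.006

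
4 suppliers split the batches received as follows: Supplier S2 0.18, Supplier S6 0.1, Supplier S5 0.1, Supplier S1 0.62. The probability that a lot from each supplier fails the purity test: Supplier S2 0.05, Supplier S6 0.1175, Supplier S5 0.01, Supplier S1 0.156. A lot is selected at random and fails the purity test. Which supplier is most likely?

Supplier S1

Unnormalized posteriors (prior × likelihood):
  Supplier S2: 0.18 × 0.05 = 0.009
  Supplier S6: 0.1 × 0.1175 = 0.01175
  Supplier S5: 0.1 × 0.01 = 0.001
  Supplier S1: 0.62 × 0.156 = 0.09672
Sum = 0.11847.
Largest term belongs to Supplier S1, so Supplier S1 is most probable.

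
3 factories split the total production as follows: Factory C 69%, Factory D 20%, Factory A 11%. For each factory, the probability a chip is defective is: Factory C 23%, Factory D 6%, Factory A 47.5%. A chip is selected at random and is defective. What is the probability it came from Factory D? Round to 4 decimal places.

Unnormalized posteriors (prior × likelihood):
  Factory C: 0.69 × 0.23 = 0.1587
  Factory D: 0.2 × 0.06 = 0.012
  Factory A: 0.11 × 0.475 = 0.05225
Sum = 0.22295.
P(Factory D | evidence) = 0.012 / 0.22295 ≈ 0.0538.

0.0538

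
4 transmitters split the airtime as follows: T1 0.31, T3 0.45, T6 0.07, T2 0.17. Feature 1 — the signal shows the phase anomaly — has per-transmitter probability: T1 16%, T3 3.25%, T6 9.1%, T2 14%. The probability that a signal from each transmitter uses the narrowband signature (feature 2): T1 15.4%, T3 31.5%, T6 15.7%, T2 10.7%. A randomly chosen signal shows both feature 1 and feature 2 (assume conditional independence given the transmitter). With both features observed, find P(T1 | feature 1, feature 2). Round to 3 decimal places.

0.484

Unnormalized posteriors (prior × likelihood):
  T1: 0.31 × 0.16 × 0.154 = 0.0076384
  T3: 0.45 × 0.0325 × 0.315 = 0.004606875
  T6: 0.07 × 0.091 × 0.157 = 0.00100009
  T2: 0.17 × 0.14 × 0.107 = 0.0025466
Total = 0.015791965.
P(T1 | evidence) = 0.0076384 / 0.015791965 ≈ 0.484.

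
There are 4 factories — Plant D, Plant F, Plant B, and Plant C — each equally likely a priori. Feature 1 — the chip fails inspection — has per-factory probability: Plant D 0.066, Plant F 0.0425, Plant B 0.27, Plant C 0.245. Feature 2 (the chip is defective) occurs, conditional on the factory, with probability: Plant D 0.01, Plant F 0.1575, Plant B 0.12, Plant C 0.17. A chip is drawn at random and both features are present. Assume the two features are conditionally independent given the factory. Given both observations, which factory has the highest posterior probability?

Since the prior is uniform, the posterior is proportional to the likelihood:
  Plant D: 0.066 × 0.01 = 0.00066
  Plant F: 0.0425 × 0.1575 = 0.00669375
  Plant B: 0.27 × 0.12 = 0.0324
  Plant C: 0.245 × 0.17 = 0.04165
Normalizing constant = 0.08140375.
Largest term belongs to Plant C, so Plant C is most probable.

Plant C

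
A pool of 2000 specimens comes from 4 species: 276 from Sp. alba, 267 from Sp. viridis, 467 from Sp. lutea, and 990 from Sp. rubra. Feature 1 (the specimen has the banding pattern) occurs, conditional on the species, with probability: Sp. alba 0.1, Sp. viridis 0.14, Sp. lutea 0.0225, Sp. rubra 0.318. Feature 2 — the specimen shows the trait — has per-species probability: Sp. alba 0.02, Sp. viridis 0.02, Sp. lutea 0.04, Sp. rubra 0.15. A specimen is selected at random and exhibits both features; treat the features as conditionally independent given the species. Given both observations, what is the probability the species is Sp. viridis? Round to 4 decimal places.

Compute prior × likelihood for every hypothesis:
  Sp. alba: 0.138 × 0.1 × 0.02 = 0.000276
  Sp. viridis: 0.1335 × 0.14 × 0.02 = 0.0003738
  Sp. lutea: 0.2335 × 0.0225 × 0.04 = 0.00021015
  Sp. rubra: 0.495 × 0.318 × 0.15 = 0.0236115
Sum = 0.02447145.
P(Sp. viridis | evidence) = 0.0003738 / 0.02447145 ≈ 0.0153.

0.0153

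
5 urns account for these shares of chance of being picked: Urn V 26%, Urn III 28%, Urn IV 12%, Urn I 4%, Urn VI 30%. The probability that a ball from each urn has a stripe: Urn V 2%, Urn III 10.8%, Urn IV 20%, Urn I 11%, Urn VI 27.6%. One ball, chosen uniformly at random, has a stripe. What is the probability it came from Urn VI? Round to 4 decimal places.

0.5646

Prior × likelihood for each hypothesis:
  Urn V: 0.26 × 0.02 = 0.0052
  Urn III: 0.28 × 0.108 = 0.03024
  Urn IV: 0.12 × 0.2 = 0.024
  Urn I: 0.04 × 0.11 = 0.0044
  Urn VI: 0.3 × 0.276 = 0.0828
Sum = 0.14664.
P(Urn VI | evidence) = 0.0828 / 0.14664 ≈ 0.5646.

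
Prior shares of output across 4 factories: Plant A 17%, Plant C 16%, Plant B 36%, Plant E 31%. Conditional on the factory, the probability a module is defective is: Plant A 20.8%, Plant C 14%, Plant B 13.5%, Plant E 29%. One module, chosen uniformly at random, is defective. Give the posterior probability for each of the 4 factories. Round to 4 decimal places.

Plant A 0.1802, Plant C 0.1141, Plant B 0.2476, Plant E 0.4581

Prior × likelihood for each hypothesis:
  Plant A: 0.17 × 0.208 = 0.03536
  Plant C: 0.16 × 0.14 = 0.0224
  Plant B: 0.36 × 0.135 = 0.0486
  Plant E: 0.31 × 0.29 = 0.0899
Sum = 0.19626.
P(Plant A | defective) = 0.03536/0.19626 ≈ 0.1802
P(Plant C | defective) = 0.0224/0.19626 ≈ 0.1141
P(Plant B | defective) = 0.0486/0.19626 ≈ 0.2476
P(Plant E | defective) = 0.0899/0.19626 ≈ 0.4581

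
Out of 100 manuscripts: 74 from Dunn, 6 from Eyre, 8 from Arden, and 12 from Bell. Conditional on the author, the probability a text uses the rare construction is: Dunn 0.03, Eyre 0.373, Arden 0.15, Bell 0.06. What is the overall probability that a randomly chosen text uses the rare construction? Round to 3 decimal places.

By Bayes' rule, posterior ∝ prior × likelihood:
  Dunn: 0.74 × 0.03 = 0.0222
  Eyre: 0.06 × 0.373 = 0.02238
  Arden: 0.08 × 0.15 = 0.012
  Bell: 0.12 × 0.06 = 0.0072
P(rare-form) = 0.0222 + 0.02238 + 0.012 + 0.0072 = 0.06378 → 0.064.

0.064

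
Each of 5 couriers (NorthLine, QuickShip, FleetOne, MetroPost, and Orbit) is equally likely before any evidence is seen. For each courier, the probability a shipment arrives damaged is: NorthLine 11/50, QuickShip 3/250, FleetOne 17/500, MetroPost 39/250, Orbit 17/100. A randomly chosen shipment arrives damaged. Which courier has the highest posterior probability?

Since the prior is uniform, the posterior is proportional to the likelihood:
  NorthLine: 0.22
  QuickShip: 0.012
  FleetOne: 0.034
  MetroPost: 0.156
  Orbit: 0.17
Total = 0.592.
Largest term belongs to NorthLine, so NorthLine is most probable.

NorthLine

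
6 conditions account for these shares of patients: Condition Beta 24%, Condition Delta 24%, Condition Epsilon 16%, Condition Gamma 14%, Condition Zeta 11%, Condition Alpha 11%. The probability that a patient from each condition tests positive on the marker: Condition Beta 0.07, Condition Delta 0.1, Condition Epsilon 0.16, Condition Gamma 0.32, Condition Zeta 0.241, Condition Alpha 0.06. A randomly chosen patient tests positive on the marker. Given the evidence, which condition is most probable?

By Bayes' rule, posterior ∝ prior × likelihood:
  Condition Beta: 0.24 × 0.07 = 0.0168
  Condition Delta: 0.24 × 0.1 = 0.024
  Condition Epsilon: 0.16 × 0.16 = 0.0256
  Condition Gamma: 0.14 × 0.32 = 0.0448
  Condition Zeta: 0.11 × 0.241 = 0.02651
  Condition Alpha: 0.11 × 0.06 = 0.0066
Total = 0.14431.
Largest term belongs to Condition Gamma, so Condition Gamma is most probable.

Condition Gamma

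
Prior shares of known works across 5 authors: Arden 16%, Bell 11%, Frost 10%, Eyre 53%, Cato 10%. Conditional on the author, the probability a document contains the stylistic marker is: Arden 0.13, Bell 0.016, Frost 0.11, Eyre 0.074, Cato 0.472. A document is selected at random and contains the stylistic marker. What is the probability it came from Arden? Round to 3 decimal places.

By Bayes' rule, posterior ∝ prior × likelihood:
  Arden: 0.16 × 0.13 = 0.0208
  Bell: 0.11 × 0.016 = 0.00176
  Frost: 0.1 × 0.11 = 0.011
  Eyre: 0.53 × 0.074 = 0.03922
  Cato: 0.1 × 0.472 = 0.0472
Normalizing constant = 0.11998.
P(Arden | evidence) = 0.0208 / 0.11998 ≈ 0.173.

0.173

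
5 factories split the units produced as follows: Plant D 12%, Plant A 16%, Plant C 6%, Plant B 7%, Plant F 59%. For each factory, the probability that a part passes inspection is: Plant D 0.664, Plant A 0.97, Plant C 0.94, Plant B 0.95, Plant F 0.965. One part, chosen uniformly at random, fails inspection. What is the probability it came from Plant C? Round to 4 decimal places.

Taking complements, P(nonconforming | each) = Plant D 0.336, Plant A 0.03, Plant C 0.06, Plant B 0.05, Plant F 0.035.
Prior × likelihood for each hypothesis:
  Plant D: 0.12 × 0.336 = 0.04032
  Plant A: 0.16 × 0.03 = 0.0048
  Plant C: 0.06 × 0.06 = 0.0036
  Plant B: 0.07 × 0.05 = 0.0035
  Plant F: 0.59 × 0.035 = 0.02065
Normalizing constant = 0.07287.
P(Plant C | evidence) = 0.0036 / 0.07287 ≈ 0.0494.

0.0494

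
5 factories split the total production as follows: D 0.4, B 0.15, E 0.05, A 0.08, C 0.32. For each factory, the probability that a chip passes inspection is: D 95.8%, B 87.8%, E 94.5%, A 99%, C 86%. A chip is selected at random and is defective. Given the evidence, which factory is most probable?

Taking complements, P(defective | each) = D 0.042, B 0.122, E 0.055, A 0.01, C 0.14.
By Bayes' rule, posterior ∝ prior × likelihood:
  D: 0.4 × 0.042 = 0.0168
  B: 0.15 × 0.122 = 0.0183
  E: 0.05 × 0.055 = 0.00275
  A: 0.08 × 0.01 = 0.0008
  C: 0.32 × 0.14 = 0.0448
Normalizing constant = 0.08345.
Largest term belongs to C, so C is most probable.

C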